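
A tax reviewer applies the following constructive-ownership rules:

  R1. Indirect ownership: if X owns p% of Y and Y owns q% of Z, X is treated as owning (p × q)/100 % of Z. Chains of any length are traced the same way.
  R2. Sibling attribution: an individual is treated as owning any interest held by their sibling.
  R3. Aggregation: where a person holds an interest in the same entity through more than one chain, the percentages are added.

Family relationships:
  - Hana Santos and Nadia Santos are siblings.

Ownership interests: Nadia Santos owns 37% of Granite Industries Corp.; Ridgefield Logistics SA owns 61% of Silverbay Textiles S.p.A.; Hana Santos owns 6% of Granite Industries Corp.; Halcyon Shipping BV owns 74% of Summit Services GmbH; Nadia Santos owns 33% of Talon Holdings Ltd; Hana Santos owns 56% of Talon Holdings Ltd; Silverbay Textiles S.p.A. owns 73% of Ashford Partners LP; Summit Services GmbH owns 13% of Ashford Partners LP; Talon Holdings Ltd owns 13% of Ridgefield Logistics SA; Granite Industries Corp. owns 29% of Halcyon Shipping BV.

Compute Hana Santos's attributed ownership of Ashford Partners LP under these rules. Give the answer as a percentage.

6.351735%

By sibling attribution (R2), Hana Santos is treated as also owning Nadia Santos's interest in Granite Industries Corp, giving 6% + 37% = 43%.
By sibling attribution (R2), Hana Santos is treated as also owning Nadia Santos's interest in Talon Holdings Ltd, giving 56% + 33% = 89%.
Chain via Granite Industries Corp. → Halcyon Shipping BV → Summit Services GmbH (R1): 43% × 29% × 74% × 13% = 1.199614% of Ashford Partners LP.
Chain via Talon Holdings Ltd → Ridgefield Logistics SA → Silverbay Textiles S.p.A. (R1): 89% × 13% × 61% × 73% = 5.152121% of Ashford Partners LP.
Aggregating (R3): 1.199614% + 5.152121% = 6.351735%.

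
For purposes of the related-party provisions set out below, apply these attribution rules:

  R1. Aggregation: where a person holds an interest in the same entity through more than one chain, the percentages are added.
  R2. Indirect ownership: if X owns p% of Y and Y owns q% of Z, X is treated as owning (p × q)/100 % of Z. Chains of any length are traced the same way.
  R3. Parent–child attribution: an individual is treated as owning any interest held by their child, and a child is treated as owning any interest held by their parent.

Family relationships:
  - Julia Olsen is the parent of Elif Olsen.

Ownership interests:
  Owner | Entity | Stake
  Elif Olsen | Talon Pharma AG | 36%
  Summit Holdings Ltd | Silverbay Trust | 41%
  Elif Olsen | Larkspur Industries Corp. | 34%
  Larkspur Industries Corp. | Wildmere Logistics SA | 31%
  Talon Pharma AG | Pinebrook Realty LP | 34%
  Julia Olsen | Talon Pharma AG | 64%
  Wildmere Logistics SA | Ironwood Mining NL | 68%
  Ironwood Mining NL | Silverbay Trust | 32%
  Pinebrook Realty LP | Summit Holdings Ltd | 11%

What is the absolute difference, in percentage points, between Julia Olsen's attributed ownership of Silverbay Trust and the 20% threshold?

16.173096

By parent–child attribution (R3), Julia Olsen is treated as also owning Elif Olsen's interest in Talon Pharma AG, giving 64% + 36% = 100%.
By parent–child attribution (R3), Julia Olsen is treated as owning Elif Olsen's 34% interest in Larkspur Industries Corp.
Chain via Talon Pharma AG → Pinebrook Realty LP → Summit Holdings Ltd (R2): 100% × 34% × 11% × 41% = 1.5334% of Silverbay Trust.
Chain via Larkspur Industries Corp. → Wildmere Logistics SA → Ironwood Mining NL (R2): 34% × 31% × 68% × 32% = 2.293504% of Silverbay Trust.
Aggregating (R1): 1.5334% + 2.293504% = 3.826904%.
3.826904% falls short of the 20% threshold by 16.173096 percentage points.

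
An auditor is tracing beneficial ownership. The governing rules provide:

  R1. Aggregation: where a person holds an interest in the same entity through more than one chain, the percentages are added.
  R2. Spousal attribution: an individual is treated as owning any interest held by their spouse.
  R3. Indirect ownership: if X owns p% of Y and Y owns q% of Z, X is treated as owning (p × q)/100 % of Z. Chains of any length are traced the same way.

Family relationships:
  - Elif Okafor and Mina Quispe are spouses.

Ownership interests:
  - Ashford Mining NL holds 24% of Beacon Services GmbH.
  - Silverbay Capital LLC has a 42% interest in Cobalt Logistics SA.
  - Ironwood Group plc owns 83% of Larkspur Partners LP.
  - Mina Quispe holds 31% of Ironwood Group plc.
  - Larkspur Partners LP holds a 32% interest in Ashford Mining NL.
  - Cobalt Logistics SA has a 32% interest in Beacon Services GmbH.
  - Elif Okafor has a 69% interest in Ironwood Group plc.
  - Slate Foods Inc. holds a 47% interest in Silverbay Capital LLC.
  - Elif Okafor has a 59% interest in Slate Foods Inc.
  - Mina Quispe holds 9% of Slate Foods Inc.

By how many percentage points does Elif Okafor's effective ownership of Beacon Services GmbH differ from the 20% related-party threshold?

By spousal attribution (R2), Elif Okafor is treated as also owning Mina Quispe's interest in Ironwood Group plc, giving 69% + 31% = 100%.
By spousal attribution (R2), Elif Okafor is treated as also owning Mina Quispe's interest in Slate Foods Inc, giving 59% + 9% = 68%.
Chain via Ironwood Group plc → Larkspur Partners LP → Ashford Mining NL (R3): 100% × 83% × 32% × 24% = 6.3744% of Beacon Services GmbH.
Chain via Slate Foods Inc. → Silverbay Capital LLC → Cobalt Logistics SA (R3): 68% × 47% × 42% × 32% = 4.295424% of Beacon Services GmbH.
Aggregating (R1): 6.3744% + 4.295424% = 10.669824%.
10.669824% falls short of the 20% threshold by 9.330176 percentage points.

9.330176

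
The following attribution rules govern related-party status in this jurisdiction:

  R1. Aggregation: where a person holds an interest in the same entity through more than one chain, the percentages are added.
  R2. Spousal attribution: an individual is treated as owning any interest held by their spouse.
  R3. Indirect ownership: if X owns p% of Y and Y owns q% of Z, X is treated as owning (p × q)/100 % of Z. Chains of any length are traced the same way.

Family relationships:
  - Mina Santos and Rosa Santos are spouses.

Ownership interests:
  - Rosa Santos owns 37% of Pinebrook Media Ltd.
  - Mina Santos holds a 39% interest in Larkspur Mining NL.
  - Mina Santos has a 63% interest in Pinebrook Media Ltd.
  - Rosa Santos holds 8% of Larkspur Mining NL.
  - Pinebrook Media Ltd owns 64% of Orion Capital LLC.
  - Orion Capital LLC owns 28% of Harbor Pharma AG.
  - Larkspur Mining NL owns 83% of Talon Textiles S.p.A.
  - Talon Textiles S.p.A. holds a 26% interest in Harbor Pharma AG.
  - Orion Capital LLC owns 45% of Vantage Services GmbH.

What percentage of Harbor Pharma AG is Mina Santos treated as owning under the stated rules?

By spousal attribution (R2), Mina Santos is treated as also owning Rosa Santos's interest in Larkspur Mining NL, giving 39% + 8% = 47%.
By spousal attribution (R2), Mina Santos is treated as also owning Rosa Santos's interest in Pinebrook Media Ltd, giving 63% + 37% = 100%.
Chain via Larkspur Mining NL → Talon Textiles S.p.A. (R3): 47% × 83% × 26% = 10.1426% of Harbor Pharma AG.
Chain via Pinebrook Media Ltd → Orion Capital LLC (R3): 100% × 64% × 28% = 17.92% of Harbor Pharma AG.
Aggregating (R1): 10.1426% + 17.92% = 28.0626%.

28.0626%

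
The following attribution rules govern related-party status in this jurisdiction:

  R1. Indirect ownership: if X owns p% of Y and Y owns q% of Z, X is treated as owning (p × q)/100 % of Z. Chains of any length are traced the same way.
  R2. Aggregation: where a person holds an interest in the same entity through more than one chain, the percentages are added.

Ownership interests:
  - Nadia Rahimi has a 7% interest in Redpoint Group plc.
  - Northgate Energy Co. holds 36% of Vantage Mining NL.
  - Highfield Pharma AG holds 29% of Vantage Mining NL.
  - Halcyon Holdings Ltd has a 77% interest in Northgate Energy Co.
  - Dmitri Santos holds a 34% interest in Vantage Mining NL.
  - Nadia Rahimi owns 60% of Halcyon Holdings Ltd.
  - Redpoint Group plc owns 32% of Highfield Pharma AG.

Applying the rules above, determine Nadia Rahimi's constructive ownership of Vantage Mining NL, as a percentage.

17.2816%

Chain via Redpoint Group plc → Highfield Pharma AG (R1): 7% × 32% × 29% = 0.6496% of Vantage Mining NL.
Chain via Halcyon Holdings Ltd → Northgate Energy Co. (R1): 60% × 77% × 36% = 16.632% of Vantage Mining NL.
Aggregating (R2): 0.6496% + 16.632% = 17.2816%.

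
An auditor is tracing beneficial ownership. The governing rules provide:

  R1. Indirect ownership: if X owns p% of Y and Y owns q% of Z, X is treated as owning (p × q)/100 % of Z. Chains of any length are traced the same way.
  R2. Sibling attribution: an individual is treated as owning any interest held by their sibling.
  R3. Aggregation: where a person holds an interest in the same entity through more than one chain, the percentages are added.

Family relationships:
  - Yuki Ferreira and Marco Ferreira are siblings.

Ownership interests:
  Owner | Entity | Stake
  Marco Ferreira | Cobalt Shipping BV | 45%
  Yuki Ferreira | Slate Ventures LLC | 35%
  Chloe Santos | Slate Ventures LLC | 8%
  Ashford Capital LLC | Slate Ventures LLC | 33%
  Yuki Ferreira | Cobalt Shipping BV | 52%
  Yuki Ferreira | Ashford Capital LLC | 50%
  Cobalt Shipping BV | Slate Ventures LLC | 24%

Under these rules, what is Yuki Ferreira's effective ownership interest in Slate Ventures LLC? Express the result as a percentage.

74.78%

By sibling attribution (R2), Yuki Ferreira is treated as also owning Marco Ferreira's interest in Cobalt Shipping BV, giving 52% + 45% = 97%.
Chain via Cobalt Shipping BV (R1): 97% × 24% = 23.28% of Slate Ventures LLC.
Chain via Ashford Capital LLC (R1): 50% × 33% = 16.5% of Slate Ventures LLC.
Direct interest in Slate Ventures LLC: 35%.
Aggregating (R3): 23.28% + 16.5% + 35% = 74.78%.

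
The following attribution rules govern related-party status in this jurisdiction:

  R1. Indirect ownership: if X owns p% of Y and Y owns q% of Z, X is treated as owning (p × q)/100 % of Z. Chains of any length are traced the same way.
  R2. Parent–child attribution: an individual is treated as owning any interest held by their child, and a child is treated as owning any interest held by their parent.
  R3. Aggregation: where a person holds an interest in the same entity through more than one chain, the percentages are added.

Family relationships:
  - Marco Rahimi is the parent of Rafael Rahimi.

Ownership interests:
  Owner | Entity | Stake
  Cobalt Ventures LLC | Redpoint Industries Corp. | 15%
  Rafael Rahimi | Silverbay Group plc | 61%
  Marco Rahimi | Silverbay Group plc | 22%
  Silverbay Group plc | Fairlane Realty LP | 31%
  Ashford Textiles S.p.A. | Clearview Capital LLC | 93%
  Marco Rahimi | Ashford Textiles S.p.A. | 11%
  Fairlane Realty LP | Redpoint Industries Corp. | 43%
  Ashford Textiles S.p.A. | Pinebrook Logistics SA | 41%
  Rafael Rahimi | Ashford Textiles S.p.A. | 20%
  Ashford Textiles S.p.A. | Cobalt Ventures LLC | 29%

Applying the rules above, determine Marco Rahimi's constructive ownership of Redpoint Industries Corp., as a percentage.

By parent–child attribution (R2), Marco Rahimi is treated as also owning Rafael Rahimi's interest in Ashford Textiles S.p.A, giving 11% + 20% = 31%.
By parent–child attribution (R2), Marco Rahimi is treated as also owning Rafael Rahimi's interest in Silverbay Group plc, giving 22% + 61% = 83%.
Chain via Ashford Textiles S.p.A. → Cobalt Ventures LLC (R1): 31% × 29% × 15% = 1.3485% of Redpoint Industries Corp.
Chain via Silverbay Group plc → Fairlane Realty LP (R1): 83% × 31% × 43% = 11.0639% of Redpoint Industries Corp.
Aggregating (R3): 1.3485% + 11.0639% = 12.4124%.

12.4124%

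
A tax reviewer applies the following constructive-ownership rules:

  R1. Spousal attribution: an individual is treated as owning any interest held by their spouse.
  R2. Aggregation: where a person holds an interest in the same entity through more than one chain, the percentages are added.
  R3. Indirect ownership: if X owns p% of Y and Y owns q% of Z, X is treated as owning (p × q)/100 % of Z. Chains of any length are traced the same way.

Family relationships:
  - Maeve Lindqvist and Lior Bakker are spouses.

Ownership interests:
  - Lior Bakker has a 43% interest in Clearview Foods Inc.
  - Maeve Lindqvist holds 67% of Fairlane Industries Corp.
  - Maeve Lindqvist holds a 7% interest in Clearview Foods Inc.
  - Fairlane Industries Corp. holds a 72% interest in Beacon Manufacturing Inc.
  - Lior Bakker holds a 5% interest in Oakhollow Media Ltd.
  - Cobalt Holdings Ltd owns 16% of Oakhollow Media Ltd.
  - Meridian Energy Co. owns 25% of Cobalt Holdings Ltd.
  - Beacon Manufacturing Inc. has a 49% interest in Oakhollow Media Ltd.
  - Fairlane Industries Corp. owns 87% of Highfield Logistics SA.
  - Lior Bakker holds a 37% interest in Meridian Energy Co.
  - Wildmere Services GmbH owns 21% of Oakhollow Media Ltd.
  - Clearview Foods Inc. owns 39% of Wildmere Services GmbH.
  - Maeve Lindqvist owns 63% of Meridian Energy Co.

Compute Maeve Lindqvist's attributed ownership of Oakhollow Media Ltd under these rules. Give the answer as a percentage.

By spousal attribution (R1), Maeve Lindqvist is treated as also owning Lior Bakker's interest in Clearview Foods Inc, giving 7% + 43% = 50%.
By spousal attribution (R1), Maeve Lindqvist is treated as also owning Lior Bakker's interest in Meridian Energy Co, giving 63% + 37% = 100%.
By spousal attribution (R1), Maeve Lindqvist is treated as owning Lior Bakker's 5% interest in Oakhollow Media Ltd.
Chain via Fairlane Industries Corp. → Beacon Manufacturing Inc. (R3): 67% × 72% × 49% = 23.6376% of Oakhollow Media Ltd.
Chain via Clearview Foods Inc. → Wildmere Services GmbH (R3): 50% × 39% × 21% = 4.095% of Oakhollow Media Ltd.
Chain via Meridian Energy Co. → Cobalt Holdings Ltd (R3): 100% × 25% × 16% = 4% of Oakhollow Media Ltd.
Direct interest in Oakhollow Media Ltd: 5%.
Aggregating (R2): 23.6376% + 4.095% + 4% + 5% = 36.7326%.

36.7326%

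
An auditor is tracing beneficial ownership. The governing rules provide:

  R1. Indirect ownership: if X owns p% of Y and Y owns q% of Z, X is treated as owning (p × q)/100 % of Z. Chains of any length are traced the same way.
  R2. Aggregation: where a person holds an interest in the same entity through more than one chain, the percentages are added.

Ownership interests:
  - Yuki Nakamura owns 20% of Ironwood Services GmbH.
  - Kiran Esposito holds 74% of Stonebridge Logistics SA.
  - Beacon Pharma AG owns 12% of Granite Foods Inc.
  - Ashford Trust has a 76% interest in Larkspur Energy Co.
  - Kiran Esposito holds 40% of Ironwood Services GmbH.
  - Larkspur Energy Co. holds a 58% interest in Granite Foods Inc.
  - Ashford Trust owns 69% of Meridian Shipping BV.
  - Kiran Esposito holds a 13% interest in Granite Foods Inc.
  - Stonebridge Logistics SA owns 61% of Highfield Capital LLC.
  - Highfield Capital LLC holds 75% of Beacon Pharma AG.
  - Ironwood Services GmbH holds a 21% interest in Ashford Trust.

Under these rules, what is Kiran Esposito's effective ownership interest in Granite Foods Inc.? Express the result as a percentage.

Chain via Ironwood Services GmbH → Ashford Trust → Larkspur Energy Co. (R1): 40% × 21% × 76% × 58% = 3.70272% of Granite Foods Inc.
Chain via Stonebridge Logistics SA → Highfield Capital LLC → Beacon Pharma AG (R1): 74% × 61% × 75% × 12% = 4.0626% of Granite Foods Inc.
Direct interest in Granite Foods Inc: 13%.
Aggregating (R2): 3.70272% + 4.0626% + 13% = 20.76532%.

20.76532%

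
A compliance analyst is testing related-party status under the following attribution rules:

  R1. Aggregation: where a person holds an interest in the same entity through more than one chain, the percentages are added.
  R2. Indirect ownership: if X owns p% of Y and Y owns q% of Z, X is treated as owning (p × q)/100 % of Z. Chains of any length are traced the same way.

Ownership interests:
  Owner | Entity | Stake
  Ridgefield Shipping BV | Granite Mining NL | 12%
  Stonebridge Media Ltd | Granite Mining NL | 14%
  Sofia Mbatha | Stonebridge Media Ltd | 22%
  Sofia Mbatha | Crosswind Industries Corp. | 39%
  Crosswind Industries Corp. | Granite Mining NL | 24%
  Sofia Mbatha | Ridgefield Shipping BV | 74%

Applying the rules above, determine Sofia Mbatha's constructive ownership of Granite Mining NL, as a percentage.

Chain via Stonebridge Media Ltd (R2): 22% × 14% = 3.08% of Granite Mining NL.
Chain via Ridgefield Shipping BV (R2): 74% × 12% = 8.88% of Granite Mining NL.
Chain via Crosswind Industries Corp. (R2): 39% × 24% = 9.36% of Granite Mining NL.
Aggregating (R1): 3.08% + 8.88% + 9.36% = 21.32%.

21.32%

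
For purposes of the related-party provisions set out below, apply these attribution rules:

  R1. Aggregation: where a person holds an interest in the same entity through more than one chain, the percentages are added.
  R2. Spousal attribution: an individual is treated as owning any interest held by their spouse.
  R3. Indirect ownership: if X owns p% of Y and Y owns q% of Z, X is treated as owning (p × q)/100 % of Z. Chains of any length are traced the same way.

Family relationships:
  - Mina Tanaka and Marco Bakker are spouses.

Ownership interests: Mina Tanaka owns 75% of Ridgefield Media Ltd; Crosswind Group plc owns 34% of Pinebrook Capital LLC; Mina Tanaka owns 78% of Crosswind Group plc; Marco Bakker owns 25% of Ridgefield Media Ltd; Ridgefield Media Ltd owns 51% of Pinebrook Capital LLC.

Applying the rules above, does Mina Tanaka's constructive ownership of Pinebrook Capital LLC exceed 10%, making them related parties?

Yes

By spousal attribution (R2), Mina Tanaka is treated as also owning Marco Bakker's interest in Ridgefield Media Ltd, giving 75% + 25% = 100%.
Chain via Crosswind Group plc (R3): 78% × 34% = 26.52% of Pinebrook Capital LLC.
Chain via Ridgefield Media Ltd (R3): 100% × 51% = 51% of Pinebrook Capital LLC.
Aggregating (R1): 26.52% + 51% = 77.52%.
77.52% exceeds the 10% threshold, so Mina is a related party to Pinebrook Capital LLC.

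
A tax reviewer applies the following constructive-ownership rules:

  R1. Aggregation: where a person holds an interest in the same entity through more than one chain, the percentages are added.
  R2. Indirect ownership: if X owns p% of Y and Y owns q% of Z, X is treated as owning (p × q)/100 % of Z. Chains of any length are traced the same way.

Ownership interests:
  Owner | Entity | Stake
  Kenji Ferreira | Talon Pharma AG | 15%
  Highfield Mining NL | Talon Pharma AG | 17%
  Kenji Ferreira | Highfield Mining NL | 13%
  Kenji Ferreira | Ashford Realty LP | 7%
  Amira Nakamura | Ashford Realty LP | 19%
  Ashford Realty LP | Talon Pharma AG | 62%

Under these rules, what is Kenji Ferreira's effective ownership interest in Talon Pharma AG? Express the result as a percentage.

21.55%

Chain via Highfield Mining NL (R2): 13% × 17% = 2.21% of Talon Pharma AG.
Chain via Ashford Realty LP (R2): 7% × 62% = 4.34% of Talon Pharma AG.
Direct interest in Talon Pharma AG: 15%.
Aggregating (R1): 2.21% + 4.34% + 15% = 21.55%.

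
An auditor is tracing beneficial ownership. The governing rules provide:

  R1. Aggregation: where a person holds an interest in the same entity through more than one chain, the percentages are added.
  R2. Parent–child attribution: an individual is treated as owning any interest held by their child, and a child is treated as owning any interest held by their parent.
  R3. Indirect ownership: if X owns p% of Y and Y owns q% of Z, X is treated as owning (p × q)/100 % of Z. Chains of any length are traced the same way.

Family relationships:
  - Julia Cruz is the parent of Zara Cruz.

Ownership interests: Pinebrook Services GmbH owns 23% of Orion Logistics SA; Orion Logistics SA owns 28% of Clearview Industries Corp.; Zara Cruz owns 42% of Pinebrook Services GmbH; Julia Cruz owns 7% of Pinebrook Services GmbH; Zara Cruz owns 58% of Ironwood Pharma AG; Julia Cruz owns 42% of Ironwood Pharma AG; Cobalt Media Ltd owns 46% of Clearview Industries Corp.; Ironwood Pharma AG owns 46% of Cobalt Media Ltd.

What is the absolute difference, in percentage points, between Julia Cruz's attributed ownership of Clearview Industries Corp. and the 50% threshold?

By parent–child attribution (R2), Julia Cruz is treated as also owning Zara Cruz's interest in Ironwood Pharma AG, giving 42% + 58% = 100%.
By parent–child attribution (R2), Julia Cruz is treated as also owning Zara Cruz's interest in Pinebrook Services GmbH, giving 7% + 42% = 49%.
Chain via Ironwood Pharma AG → Cobalt Media Ltd (R3): 100% × 46% × 46% = 21.16% of Clearview Industries Corp.
Chain via Pinebrook Services GmbH → Orion Logistics SA (R3): 49% × 23% × 28% = 3.1556% of Clearview Industries Corp.
Aggregating (R1): 21.16% + 3.1556% = 24.3156%.
24.3156% falls short of the 50% threshold by 25.6844 percentage points.

25.6844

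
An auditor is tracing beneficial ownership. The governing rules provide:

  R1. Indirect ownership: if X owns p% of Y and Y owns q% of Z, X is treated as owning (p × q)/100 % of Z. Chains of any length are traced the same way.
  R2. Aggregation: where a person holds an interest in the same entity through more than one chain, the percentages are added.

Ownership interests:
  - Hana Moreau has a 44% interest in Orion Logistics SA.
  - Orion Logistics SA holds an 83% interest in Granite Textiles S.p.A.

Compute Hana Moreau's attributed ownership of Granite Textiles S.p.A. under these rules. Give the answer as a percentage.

Chain via Orion Logistics SA (R1): 44% × 83% = 36.52% of Granite Textiles S.p.A.

36.52%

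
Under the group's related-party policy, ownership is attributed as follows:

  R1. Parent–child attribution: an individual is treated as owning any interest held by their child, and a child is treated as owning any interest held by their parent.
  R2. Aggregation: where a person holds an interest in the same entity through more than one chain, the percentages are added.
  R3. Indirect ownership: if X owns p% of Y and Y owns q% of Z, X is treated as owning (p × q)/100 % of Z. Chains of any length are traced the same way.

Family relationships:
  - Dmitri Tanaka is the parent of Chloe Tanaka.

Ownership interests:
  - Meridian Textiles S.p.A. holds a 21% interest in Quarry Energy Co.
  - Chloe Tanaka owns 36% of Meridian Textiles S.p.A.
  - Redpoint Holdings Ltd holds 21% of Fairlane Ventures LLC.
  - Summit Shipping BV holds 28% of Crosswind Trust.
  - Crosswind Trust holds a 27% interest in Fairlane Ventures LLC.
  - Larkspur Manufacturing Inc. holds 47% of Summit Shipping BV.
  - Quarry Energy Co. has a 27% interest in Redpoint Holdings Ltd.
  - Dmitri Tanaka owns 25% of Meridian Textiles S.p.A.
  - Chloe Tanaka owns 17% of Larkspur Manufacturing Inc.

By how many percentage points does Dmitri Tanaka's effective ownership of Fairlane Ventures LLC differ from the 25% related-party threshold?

23.669629

By parent–child attribution (R1), Dmitri Tanaka is treated as also owning Chloe Tanaka's interest in Meridian Textiles S.p.A, giving 25% + 36% = 61%.
By parent–child attribution (R1), Dmitri Tanaka is treated as owning Chloe Tanaka's 17% interest in Larkspur Manufacturing Inc.
Chain via Meridian Textiles S.p.A. → Quarry Energy Co. → Redpoint Holdings Ltd (R3): 61% × 21% × 27% × 21% = 0.726327% of Fairlane Ventures LLC.
Chain via Larkspur Manufacturing Inc. → Summit Shipping BV → Crosswind Trust (R3): 17% × 47% × 28% × 27% = 0.604044% of Fairlane Ventures LLC.
Aggregating (R2): 0.726327% + 0.604044% = 1.330371%.
1.330371% falls short of the 25% threshold by 23.669629 percentage points.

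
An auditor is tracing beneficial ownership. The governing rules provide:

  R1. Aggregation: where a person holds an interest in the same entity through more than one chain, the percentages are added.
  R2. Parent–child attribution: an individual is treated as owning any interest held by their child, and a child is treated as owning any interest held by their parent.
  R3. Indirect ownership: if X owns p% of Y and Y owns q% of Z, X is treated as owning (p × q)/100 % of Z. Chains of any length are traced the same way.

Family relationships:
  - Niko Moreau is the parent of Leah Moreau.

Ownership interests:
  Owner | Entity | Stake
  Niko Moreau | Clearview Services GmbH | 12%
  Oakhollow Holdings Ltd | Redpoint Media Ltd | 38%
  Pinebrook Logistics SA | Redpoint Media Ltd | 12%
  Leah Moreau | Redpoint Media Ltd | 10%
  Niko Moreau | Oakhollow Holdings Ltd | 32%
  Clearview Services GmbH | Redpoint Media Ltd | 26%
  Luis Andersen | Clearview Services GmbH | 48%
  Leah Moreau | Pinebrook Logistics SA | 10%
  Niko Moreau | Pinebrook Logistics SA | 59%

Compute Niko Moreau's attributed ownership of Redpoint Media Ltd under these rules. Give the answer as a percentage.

33.56%

By parent–child attribution (R2), Niko Moreau is treated as also owning Leah Moreau's interest in Pinebrook Logistics SA, giving 59% + 10% = 69%.
By parent–child attribution (R2), Niko Moreau is treated as owning Leah Moreau's 10% interest in Redpoint Media Ltd.
Chain via Clearview Services GmbH (R3): 12% × 26% = 3.12% of Redpoint Media Ltd.
Chain via Oakhollow Holdings Ltd (R3): 32% × 38% = 12.16% of Redpoint Media Ltd.
Chain via Pinebrook Logistics SA (R3): 69% × 12% = 8.28% of Redpoint Media Ltd.
Direct interest in Redpoint Media Ltd: 10%.
Aggregating (R1): 3.12% + 12.16% + 8.28% + 10% = 33.56%.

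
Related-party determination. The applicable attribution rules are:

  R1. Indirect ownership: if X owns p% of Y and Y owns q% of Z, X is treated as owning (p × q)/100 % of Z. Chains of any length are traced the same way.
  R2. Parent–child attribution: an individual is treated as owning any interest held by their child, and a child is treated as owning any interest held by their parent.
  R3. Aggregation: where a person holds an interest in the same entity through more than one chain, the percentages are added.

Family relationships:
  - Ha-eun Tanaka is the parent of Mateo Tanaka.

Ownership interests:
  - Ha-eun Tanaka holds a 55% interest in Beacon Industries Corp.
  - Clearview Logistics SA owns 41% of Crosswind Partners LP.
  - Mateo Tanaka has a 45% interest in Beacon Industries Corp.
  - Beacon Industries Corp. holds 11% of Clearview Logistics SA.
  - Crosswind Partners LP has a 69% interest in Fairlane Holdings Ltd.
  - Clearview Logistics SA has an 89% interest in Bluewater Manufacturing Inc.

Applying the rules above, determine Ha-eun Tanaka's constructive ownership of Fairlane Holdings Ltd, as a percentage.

By parent–child attribution (R2), Ha-eun Tanaka is treated as also owning Mateo Tanaka's interest in Beacon Industries Corp, giving 55% + 45% = 100%.
Chain via Beacon Industries Corp. → Clearview Logistics SA → Crosswind Partners LP (R1): 100% × 11% × 41% × 69% = 3.1119% of Fairlane Holdings Ltd.

3.1119%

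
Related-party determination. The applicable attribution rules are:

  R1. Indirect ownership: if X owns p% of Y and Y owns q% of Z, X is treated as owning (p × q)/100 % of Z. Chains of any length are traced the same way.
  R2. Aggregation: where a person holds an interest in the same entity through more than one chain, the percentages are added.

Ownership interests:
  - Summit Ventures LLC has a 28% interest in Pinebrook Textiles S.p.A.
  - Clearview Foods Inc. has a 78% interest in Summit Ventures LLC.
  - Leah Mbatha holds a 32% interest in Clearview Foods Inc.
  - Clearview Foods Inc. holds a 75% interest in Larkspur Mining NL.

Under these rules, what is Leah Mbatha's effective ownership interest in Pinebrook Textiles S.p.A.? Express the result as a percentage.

Chain via Clearview Foods Inc. → Summit Ventures LLC (R1): 32% × 78% × 28% = 6.9888% of Pinebrook Textiles S.p.A.

6.9888%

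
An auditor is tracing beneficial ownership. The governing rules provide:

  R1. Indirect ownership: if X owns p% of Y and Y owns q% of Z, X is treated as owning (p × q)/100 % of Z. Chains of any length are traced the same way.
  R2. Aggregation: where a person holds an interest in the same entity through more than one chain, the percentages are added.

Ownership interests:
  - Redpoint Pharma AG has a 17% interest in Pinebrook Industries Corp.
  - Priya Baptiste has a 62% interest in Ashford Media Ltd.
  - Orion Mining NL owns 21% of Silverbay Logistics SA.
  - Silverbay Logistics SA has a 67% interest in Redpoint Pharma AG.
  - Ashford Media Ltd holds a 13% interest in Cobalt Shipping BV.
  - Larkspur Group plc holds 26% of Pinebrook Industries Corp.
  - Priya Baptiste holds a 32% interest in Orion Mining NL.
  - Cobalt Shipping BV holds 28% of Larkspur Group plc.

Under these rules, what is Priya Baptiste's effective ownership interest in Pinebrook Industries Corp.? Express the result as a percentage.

Chain via Orion Mining NL → Silverbay Logistics SA → Redpoint Pharma AG (R1): 32% × 21% × 67% × 17% = 0.765408% of Pinebrook Industries Corp.
Chain via Ashford Media Ltd → Cobalt Shipping BV → Larkspur Group plc (R1): 62% × 13% × 28% × 26% = 0.586768% of Pinebrook Industries Corp.
Aggregating (R2): 0.765408% + 0.586768% = 1.352176%.

1.352176%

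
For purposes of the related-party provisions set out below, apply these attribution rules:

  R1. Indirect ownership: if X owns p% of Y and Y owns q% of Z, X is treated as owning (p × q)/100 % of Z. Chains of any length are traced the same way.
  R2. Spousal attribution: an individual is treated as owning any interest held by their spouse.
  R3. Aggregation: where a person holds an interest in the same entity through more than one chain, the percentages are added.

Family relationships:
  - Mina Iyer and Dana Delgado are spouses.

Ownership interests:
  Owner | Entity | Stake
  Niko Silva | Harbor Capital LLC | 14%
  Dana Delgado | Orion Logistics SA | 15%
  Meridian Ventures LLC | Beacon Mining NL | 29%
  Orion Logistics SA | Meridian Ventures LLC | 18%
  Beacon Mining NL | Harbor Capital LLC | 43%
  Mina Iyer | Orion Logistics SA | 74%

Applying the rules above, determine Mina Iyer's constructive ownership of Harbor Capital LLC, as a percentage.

1.997694%

By spousal attribution (R2), Mina Iyer is treated as also owning Dana Delgado's interest in Orion Logistics SA, giving 74% + 15% = 89%.
Chain via Orion Logistics SA → Meridian Ventures LLC → Beacon Mining NL (R1): 89% × 18% × 29% × 43% = 1.997694% of Harbor Capital LLC.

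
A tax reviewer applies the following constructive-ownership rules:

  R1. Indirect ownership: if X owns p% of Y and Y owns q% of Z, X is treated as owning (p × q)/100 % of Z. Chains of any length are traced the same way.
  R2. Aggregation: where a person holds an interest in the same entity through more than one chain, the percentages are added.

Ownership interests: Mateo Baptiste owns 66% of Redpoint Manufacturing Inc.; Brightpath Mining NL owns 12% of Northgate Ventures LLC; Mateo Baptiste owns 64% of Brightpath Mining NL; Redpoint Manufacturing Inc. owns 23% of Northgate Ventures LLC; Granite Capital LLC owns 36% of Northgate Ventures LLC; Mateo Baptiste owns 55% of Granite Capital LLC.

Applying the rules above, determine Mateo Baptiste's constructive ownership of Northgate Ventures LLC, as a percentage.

Chain via Redpoint Manufacturing Inc. (R1): 66% × 23% = 15.18% of Northgate Ventures LLC.
Chain via Granite Capital LLC (R1): 55% × 36% = 19.8% of Northgate Ventures LLC.
Chain via Brightpath Mining NL (R1): 64% × 12% = 7.68% of Northgate Ventures LLC.
Aggregating (R2): 15.18% + 19.8% + 7.68% = 42.66%.

42.66%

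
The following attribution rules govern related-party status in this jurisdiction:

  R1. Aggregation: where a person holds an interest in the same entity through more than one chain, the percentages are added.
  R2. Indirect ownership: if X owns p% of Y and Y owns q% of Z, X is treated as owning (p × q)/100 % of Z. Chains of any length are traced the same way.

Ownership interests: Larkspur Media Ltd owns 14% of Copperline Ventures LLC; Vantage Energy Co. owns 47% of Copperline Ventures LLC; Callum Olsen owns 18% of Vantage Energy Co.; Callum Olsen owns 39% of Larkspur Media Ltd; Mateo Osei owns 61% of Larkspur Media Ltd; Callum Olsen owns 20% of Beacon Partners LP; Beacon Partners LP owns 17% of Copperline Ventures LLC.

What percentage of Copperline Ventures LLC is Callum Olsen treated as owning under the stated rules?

17.32%

Chain via Beacon Partners LP (R2): 20% × 17% = 3.4% of Copperline Ventures LLC.
Chain via Larkspur Media Ltd (R2): 39% × 14% = 5.46% of Copperline Ventures LLC.
Chain via Vantage Energy Co. (R2): 18% × 47% = 8.46% of Copperline Ventures LLC.
Aggregating (R1): 3.4% + 5.46% + 8.46% = 17.32%.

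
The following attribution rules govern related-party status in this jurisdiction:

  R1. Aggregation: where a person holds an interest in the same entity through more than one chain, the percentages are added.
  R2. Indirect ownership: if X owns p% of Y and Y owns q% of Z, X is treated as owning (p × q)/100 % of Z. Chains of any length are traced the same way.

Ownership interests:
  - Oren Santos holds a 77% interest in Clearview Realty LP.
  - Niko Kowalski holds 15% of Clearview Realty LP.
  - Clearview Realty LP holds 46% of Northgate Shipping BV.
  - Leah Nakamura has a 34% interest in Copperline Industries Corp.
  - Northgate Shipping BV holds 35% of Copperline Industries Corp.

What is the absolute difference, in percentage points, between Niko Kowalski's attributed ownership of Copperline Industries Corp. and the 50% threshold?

47.585

Chain via Clearview Realty LP → Northgate Shipping BV (R2): 15% × 46% × 35% = 2.415% of Copperline Industries Corp.
2.415% falls short of the 50% threshold by 47.585 percentage points.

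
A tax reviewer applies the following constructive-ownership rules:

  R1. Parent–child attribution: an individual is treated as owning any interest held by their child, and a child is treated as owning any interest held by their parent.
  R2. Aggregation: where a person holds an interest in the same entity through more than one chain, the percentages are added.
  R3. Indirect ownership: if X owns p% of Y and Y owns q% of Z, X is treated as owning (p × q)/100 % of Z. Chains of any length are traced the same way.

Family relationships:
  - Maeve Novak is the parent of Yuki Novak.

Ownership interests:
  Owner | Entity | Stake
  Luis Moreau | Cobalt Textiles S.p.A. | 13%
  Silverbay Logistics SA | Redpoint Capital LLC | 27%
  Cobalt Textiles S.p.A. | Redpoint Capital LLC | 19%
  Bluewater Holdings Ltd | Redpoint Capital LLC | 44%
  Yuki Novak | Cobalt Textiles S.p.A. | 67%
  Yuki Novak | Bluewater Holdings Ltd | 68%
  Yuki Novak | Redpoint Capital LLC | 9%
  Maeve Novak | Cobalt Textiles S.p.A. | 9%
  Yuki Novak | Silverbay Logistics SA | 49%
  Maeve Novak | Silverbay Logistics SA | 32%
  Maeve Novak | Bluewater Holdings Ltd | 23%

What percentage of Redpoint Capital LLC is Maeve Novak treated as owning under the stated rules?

85.35%

By parent–child attribution (R1), Maeve Novak is treated as also owning Yuki Novak's interest in Silverbay Logistics SA, giving 32% + 49% = 81%.
By parent–child attribution (R1), Maeve Novak is treated as also owning Yuki Novak's interest in Bluewater Holdings Ltd, giving 23% + 68% = 91%.
By parent–child attribution (R1), Maeve Novak is treated as also owning Yuki Novak's interest in Cobalt Textiles S.p.A, giving 9% + 67% = 76%.
By parent–child attribution (R1), Maeve Novak is treated as owning Yuki Novak's 9% interest in Redpoint Capital LLC.
Chain via Silverbay Logistics SA (R3): 81% × 27% = 21.87% of Redpoint Capital LLC.
Chain via Bluewater Holdings Ltd (R3): 91% × 44% = 40.04% of Redpoint Capital LLC.
Chain via Cobalt Textiles S.p.A. (R3): 76% × 19% = 14.44% of Redpoint Capital LLC.
Direct interest in Redpoint Capital LLC: 9%.
Aggregating (R2): 21.87% + 40.04% + 14.44% + 9% = 85.35%.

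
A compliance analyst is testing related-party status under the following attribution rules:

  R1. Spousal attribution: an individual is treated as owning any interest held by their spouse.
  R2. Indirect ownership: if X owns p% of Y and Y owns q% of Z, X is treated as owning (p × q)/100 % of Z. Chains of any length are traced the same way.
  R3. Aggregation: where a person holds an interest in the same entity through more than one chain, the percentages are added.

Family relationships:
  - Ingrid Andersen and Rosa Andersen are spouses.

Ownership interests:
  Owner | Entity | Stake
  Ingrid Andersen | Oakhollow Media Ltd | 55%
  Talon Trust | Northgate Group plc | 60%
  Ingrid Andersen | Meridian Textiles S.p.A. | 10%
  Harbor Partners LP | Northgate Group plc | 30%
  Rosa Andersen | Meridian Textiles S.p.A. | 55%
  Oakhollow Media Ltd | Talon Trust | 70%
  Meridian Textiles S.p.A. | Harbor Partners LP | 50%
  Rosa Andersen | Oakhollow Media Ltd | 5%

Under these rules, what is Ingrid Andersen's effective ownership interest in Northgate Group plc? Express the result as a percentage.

34.95%

By spousal attribution (R1), Ingrid Andersen is treated as also owning Rosa Andersen's interest in Oakhollow Media Ltd, giving 55% + 5% = 60%.
By spousal attribution (R1), Ingrid Andersen is treated as also owning Rosa Andersen's interest in Meridian Textiles S.p.A, giving 10% + 55% = 65%.
Chain via Oakhollow Media Ltd → Talon Trust (R2): 60% × 70% × 60% = 25.2% of Northgate Group plc.
Chain via Meridian Textiles S.p.A. → Harbor Partners LP (R2): 65% × 50% × 30% = 9.75% of Northgate Group plc.
Aggregating (R3): 25.2% + 9.75% = 34.95%.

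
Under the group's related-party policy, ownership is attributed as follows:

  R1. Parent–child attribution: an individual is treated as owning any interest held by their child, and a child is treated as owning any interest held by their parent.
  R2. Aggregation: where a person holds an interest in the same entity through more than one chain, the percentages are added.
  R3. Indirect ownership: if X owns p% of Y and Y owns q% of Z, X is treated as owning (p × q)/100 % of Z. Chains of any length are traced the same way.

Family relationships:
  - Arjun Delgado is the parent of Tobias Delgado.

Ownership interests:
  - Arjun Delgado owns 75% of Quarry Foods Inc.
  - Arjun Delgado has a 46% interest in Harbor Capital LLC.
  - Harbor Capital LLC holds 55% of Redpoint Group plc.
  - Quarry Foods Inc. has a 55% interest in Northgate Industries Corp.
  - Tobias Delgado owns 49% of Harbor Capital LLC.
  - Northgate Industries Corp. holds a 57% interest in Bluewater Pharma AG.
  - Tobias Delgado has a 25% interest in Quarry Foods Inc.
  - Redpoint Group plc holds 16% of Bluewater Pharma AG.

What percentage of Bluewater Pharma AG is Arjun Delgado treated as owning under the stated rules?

39.71%

By parent–child attribution (R1), Arjun Delgado is treated as also owning Tobias Delgado's interest in Quarry Foods Inc, giving 75% + 25% = 100%.
By parent–child attribution (R1), Arjun Delgado is treated as also owning Tobias Delgado's interest in Harbor Capital LLC, giving 46% + 49% = 95%.
Chain via Quarry Foods Inc. → Northgate Industries Corp. (R3): 100% × 55% × 57% = 31.35% of Bluewater Pharma AG.
Chain via Harbor Capital LLC → Redpoint Group plc (R3): 95% × 55% × 16% = 8.36% of Bluewater Pharma AG.
Aggregating (R2): 31.35% + 8.36% = 39.71%.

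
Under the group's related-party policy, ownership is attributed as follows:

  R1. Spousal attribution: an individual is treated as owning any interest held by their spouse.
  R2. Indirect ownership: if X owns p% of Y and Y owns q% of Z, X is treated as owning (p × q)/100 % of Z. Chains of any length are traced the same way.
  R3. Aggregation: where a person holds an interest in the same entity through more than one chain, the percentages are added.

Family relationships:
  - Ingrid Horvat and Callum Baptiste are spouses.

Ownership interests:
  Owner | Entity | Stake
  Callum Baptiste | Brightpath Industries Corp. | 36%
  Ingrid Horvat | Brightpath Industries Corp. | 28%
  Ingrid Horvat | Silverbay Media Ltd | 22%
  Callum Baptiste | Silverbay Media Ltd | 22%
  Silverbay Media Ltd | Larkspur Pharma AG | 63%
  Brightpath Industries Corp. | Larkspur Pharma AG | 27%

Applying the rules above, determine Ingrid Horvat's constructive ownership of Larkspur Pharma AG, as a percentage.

45%

By spousal attribution (R1), Ingrid Horvat is treated as also owning Callum Baptiste's interest in Brightpath Industries Corp, giving 28% + 36% = 64%.
By spousal attribution (R1), Ingrid Horvat is treated as also owning Callum Baptiste's interest in Silverbay Media Ltd, giving 22% + 22% = 44%.
Chain via Brightpath Industries Corp. (R2): 64% × 27% = 17.28% of Larkspur Pharma AG.
Chain via Silverbay Media Ltd (R2): 44% × 63% = 27.72% of Larkspur Pharma AG.
Aggregating (R3): 17.28% + 27.72% = 45%.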